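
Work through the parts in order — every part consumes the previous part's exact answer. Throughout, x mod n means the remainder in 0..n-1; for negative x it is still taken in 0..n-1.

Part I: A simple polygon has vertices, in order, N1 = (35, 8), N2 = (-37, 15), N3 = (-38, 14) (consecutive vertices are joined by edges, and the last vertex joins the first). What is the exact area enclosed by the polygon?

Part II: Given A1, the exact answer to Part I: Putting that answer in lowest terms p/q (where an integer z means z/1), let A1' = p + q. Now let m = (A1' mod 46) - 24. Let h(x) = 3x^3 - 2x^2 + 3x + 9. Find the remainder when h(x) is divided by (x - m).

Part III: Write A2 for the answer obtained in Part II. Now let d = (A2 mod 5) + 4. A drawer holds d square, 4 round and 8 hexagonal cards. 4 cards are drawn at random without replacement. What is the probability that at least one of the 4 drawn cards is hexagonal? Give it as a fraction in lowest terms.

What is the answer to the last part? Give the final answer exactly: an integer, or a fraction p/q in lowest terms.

591/646

Part I: cross terms: (35*15 - -37*8)=821, (-37*14 - -38*15)=52, (-38*8 - 35*14)=-794; twice the area = |79| = 79; area = 79/2; answer 79/2
Part II: A1 = 79/2; threaded value p + q = 81; m = 11; remainder = value at the root: 3*(11)^3 - 2*(11)^2 + 3*(11)^1 + 9 = (3993) + (-242) + (33) + (9) = 3793; answer 3793
Part III: A2 = 3793; d = 7; total draws C(19,4) = 3876; complement C(11,4) = 330; favorable 3876 - 330 = 3546; P = 591/646; answer 591/646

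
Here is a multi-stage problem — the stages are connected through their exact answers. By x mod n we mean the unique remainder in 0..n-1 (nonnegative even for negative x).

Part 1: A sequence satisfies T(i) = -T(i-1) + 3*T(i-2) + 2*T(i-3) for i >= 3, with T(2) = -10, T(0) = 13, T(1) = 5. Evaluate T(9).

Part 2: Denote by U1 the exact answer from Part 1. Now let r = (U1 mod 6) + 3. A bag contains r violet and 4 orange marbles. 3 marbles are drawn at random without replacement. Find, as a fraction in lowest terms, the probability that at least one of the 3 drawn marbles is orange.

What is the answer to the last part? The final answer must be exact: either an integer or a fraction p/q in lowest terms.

Part 1: T(3) = -1*(-10) + 3*(5) + 2*(13) = 51; iterating: T(3)=51, T(4)=-71, T(5)=204, T(6)=-315, T(7)=785, T(8)=-1322, T(9)=3047; answer 3047
Part 2: U1 = 3047; r = 8; total draws C(12,3) = 220; complement C(8,3) = 56; favorable 220 - 56 = 164; P = 41/55; answer 41/55

41/55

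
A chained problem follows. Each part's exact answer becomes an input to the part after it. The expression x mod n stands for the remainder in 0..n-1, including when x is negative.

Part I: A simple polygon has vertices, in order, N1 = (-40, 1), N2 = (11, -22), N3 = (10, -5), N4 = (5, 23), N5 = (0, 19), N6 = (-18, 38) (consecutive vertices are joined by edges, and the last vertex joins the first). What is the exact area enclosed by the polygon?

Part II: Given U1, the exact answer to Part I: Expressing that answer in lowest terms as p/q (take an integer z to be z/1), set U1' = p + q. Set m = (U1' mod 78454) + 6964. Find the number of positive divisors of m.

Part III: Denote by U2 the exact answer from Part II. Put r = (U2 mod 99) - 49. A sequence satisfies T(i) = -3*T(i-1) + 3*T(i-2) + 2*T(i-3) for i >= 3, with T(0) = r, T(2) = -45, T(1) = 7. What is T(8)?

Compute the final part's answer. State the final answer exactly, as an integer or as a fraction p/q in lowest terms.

Part I: cross terms: (-40*-22 - 11*1)=869, (11*-5 - 10*-22)=165, (10*23 - 5*-5)=255, (5*19 - 0*23)=95, (0*38 - -18*19)=342, (-18*1 - -40*38)=1502; twice the area = |3228| = 3228; area = 1614; answer 1614
Part II: U1 = 1614; threaded value p + q = 1615; m = 8579; 8579 = 23 * 373; number of divisors = (1+1) * (1+1) = 4; answer 4
Part III: U2 = 4; r = -45; T(3) = -3*(-45) + 3*(7) + 2*(-45) = 66; iterating: T(3)=66, T(4)=-319, T(5)=1065, T(6)=-4020, T(7)=14617, T(8)=-53781; answer -53781

-53781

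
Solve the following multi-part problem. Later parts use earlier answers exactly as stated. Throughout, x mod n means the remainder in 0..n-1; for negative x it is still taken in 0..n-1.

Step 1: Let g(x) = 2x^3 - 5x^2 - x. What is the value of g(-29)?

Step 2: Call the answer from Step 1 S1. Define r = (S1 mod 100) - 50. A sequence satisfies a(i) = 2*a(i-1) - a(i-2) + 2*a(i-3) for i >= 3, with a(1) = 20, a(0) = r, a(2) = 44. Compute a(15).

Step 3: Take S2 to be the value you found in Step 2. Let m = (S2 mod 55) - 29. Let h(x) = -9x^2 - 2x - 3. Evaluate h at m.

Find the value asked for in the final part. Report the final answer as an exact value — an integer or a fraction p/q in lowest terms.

-3214

Step 1: 2*(-29)^3 - 5*(-29)^2 - 1*(-29)^1 = (-48778) + (-4205) + (29) = -52954; answer -52954
Step 2: S1 = -52954; r = -4; a(3) = 2*(44) - 1*(20) + 2*(-4) = 60; iterating: a(3)=60, a(4)=116, a(5)=260, a(6)=524, a(7)=1020, a(8)=2036, a(9)=4100, a(10)=8204, a(11)=16380, a(12)=32756, a(13)=65540, a(14)=131084, a(15)=262140; answer 262140
Step 3: S2 = 262140; m = -19; -9*(-19)^2 - 2*(-19)^1 - 3 = (-3249) + (38) + (-3) = -3214; answer -3214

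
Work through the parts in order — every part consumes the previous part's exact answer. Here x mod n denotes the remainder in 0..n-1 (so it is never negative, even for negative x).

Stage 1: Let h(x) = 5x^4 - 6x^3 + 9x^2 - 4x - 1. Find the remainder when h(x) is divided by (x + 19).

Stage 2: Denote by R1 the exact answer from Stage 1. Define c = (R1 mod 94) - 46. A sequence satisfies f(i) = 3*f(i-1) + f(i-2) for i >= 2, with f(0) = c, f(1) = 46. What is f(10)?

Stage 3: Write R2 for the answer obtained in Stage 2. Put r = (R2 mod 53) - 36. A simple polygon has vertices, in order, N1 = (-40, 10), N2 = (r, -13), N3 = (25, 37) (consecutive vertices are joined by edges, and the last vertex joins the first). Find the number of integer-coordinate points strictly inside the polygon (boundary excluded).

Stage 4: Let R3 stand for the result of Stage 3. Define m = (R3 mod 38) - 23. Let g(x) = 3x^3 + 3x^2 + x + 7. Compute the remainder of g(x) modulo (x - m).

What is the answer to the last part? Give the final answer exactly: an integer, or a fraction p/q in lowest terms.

1190

Stage 1: remainder = value at the root: 5*(-19)^4 - 6*(-19)^3 + 9*(-19)^2 - 4*(-19)^1 - 1 = (651605) + (41154) + (3249) + (76) + (-1) = 696083; answer 696083
Stage 2: R1 = 696083; c = -33; f(2) = 3*(46) + 1*(-33) = 105; iterating: f(2)=105, f(3)=361, f(4)=1188, f(5)=3925, f(6)=12963, f(7)=42814, f(8)=141405, f(9)=467029, f(10)=1542492; answer 1542492
Stage 3: R2 = 1542492; r = -3; cross terms: (-40*-13 - -3*10)=550, (-3*37 - 25*-13)=214, (25*10 - -40*37)=1730; twice the area = |2494| = 2494; area = 1247; boundary points = 1 + 2 + 1 = 4; strictly interior points = area - boundary/2 + 1 = 1246; answer 1246
Stage 4: R3 = 1246; m = 7; remainder = value at the root: 3*(7)^3 + 3*(7)^2 + 1*(7)^1 + 7 = (1029) + (147) + (7) + (7) = 1190; answer 1190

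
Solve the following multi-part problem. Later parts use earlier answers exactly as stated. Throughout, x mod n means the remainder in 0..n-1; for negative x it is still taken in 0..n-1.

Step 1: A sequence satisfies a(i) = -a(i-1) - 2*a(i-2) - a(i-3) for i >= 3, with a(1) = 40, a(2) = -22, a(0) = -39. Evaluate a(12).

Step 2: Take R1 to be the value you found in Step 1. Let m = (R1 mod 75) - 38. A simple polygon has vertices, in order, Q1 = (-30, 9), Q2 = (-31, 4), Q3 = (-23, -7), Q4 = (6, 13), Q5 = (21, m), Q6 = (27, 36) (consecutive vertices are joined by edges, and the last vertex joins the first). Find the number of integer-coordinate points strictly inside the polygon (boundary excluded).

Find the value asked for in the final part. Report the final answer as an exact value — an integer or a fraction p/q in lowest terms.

862

Step 1: a(3) = -1*(-22) - 2*(40) - 1*(-39) = -19; iterating: a(3)=-19, a(4)=23, a(5)=37, a(6)=-64, a(7)=-33, a(8)=124, a(9)=6, a(10)=-221, a(11)=85, a(12)=351; answer 351
Step 2: R1 = 351; m = 13; cross terms: (-30*4 - -31*9)=159, (-31*-7 - -23*4)=309, (-23*13 - 6*-7)=-257, (6*13 - 21*13)=-195, (21*36 - 27*13)=405, (27*9 - -30*36)=1323; twice the area = |1744| = 1744; area = 872; boundary points = 1 + 1 + 1 + 15 + 1 + 3 = 22; strictly interior points = area - boundary/2 + 1 = 862; answer 862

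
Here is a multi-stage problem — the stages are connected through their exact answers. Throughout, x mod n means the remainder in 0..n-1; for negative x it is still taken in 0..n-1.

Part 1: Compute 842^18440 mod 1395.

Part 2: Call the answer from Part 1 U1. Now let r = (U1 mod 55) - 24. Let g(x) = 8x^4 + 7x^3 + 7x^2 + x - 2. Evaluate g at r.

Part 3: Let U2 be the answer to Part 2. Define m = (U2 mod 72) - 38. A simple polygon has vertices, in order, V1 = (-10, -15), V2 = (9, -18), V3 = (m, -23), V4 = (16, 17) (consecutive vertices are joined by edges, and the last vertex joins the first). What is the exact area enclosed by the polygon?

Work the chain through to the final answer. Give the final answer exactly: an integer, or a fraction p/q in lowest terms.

Part 1: squarings mod 1395: 842^1=842, 842^2=304, 842^4=346, 842^8=1141, 842^16=346, 842^32=1141, 842^64=346, 842^128=1141, 842^256=346, 842^512=1141, 842^1024=346, 842^2048=1141, 842^4096=346, 842^8192=1141, 842^16384=346; 842^18440 = 842^8 * 842^2048 * 842^16384 = 1141 (mod 1395); answer 1141
Part 2: U1 = 1141; r = 17; 8*(17)^4 + 7*(17)^3 + 7*(17)^2 + 1*(17)^1 - 2 = (668168) + (34391) + (2023) + (17) + (-2) = 704597; answer 704597
Part 3: U2 = 704597; m = -33; cross terms: (-10*-18 - 9*-15)=315, (9*-23 - -33*-18)=-801, (-33*17 - 16*-23)=-193, (16*-15 - -10*17)=-70; twice the area = |-749| = 749; area = 749/2; answer 749/2

749/2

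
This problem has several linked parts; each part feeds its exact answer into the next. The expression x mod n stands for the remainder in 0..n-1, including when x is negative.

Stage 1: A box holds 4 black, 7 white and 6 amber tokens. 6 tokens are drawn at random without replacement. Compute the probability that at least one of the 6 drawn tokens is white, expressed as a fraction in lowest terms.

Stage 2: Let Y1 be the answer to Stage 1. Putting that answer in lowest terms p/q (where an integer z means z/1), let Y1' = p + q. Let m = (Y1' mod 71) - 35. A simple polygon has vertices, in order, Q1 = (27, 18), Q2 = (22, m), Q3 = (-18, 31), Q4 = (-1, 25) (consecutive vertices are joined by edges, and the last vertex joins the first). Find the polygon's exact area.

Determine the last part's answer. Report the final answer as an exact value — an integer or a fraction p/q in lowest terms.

Stage 1: total draws C(17,6) = 12376; complement C(10,6) = 210; favorable 12376 - 210 = 12166; P = 869/884; answer 869/884
Stage 2: Y1 = 869/884; threaded value p + q = 1753; m = 14; cross terms: (27*14 - 22*18)=-18, (22*31 - -18*14)=934, (-18*25 - -1*31)=-419, (-1*18 - 27*25)=-693; twice the area = |-196| = 196; area = 98; answer 98

98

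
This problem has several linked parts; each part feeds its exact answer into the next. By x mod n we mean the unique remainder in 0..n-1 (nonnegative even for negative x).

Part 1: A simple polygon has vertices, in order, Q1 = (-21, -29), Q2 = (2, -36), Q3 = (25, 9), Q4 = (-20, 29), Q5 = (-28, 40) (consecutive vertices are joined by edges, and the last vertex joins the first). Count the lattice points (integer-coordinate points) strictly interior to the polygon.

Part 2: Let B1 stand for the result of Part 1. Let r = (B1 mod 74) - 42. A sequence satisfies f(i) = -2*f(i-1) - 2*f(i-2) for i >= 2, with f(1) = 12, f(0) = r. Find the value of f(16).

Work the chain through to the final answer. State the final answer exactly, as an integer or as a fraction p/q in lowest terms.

-10496

Part 1: cross terms: (-21*-36 - 2*-29)=814, (2*9 - 25*-36)=918, (25*29 - -20*9)=905, (-20*40 - -28*29)=12, (-28*-29 - -21*40)=1652; twice the area = |4301| = 4301; area = 4301/2; boundary points = 1 + 1 + 5 + 1 + 1 = 9; strictly interior points = area - boundary/2 + 1 = 2147; answer 2147
Part 2: B1 = 2147; r = -41; f(2) = -2*(12) - 2*(-41) = 58; iterating: f(2)=58, f(3)=-140, f(4)=164, f(5)=-48, f(6)=-232, f(7)=560, f(8)=-656, f(9)=192, f(10)=928, f(11)=-2240, f(12)=2624, f(13)=-768, f(14)=-3712, f(15)=8960, f(16)=-10496; answer -10496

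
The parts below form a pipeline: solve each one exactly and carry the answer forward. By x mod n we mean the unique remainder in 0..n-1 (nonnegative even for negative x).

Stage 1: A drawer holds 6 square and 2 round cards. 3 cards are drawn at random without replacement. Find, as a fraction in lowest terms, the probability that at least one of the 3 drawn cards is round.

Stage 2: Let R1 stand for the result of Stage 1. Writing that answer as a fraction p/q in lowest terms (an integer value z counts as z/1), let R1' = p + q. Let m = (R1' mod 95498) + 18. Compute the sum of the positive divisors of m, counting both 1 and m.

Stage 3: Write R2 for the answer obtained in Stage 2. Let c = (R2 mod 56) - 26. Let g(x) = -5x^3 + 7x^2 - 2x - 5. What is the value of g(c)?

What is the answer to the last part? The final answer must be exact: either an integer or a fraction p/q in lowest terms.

Stage 1: total draws C(8,3) = 56; complement C(6,3) = 20; favorable 56 - 20 = 36; P = 9/14; answer 9/14
Stage 2: R1 = 9/14; threaded value p + q = 23; m = 41; 41 is prime, so its only divisors are 1 and 41; sigma = 1 + 41 = 42; answer 42
Stage 3: R2 = 42; c = 16; -5*(16)^3 + 7*(16)^2 - 2*(16)^1 - 5 = (-20480) + (1792) + (-32) + (-5) = -18725; answer -18725

-18725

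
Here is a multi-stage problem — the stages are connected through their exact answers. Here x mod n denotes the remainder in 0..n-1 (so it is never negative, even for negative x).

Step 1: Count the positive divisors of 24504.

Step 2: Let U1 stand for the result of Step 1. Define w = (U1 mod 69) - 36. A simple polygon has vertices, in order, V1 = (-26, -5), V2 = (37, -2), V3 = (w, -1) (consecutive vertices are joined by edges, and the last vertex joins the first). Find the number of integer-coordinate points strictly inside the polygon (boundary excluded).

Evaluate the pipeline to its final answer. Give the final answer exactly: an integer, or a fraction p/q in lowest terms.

115

Step 1: 24504 = 2^3 * 3 * 1021; number of divisors = (3+1) * (1+1) * (1+1) = 16; answer 16
Step 2: U1 = 16; w = -20; cross terms: (-26*-2 - 37*-5)=237, (37*-1 - -20*-2)=-77, (-20*-5 - -26*-1)=74; twice the area = |234| = 234; area = 117; boundary points = 3 + 1 + 2 = 6; strictly interior points = area - boundary/2 + 1 = 115; answer 115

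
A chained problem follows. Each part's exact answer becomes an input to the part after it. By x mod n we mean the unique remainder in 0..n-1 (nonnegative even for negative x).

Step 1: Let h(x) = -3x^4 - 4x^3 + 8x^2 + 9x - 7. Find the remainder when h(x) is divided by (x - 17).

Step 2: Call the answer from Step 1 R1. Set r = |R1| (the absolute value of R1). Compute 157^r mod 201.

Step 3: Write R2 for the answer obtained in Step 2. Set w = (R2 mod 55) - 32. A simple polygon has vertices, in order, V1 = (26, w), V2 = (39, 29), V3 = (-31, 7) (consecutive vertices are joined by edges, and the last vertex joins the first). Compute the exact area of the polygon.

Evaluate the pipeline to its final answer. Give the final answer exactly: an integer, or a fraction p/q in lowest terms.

207

Step 1: remainder = value at the root: -3*(17)^4 - 4*(17)^3 + 8*(17)^2 + 9*(17)^1 - 7 = (-250563) + (-19652) + (2312) + (153) + (-7) = -267757; answer -267757
Step 2: R1 = -267757; r = 267757; squarings mod 201: 157^1=157, 157^2=127, 157^4=49, 157^8=190, 157^16=121, 157^32=169, 157^64=19, 157^128=160, 157^256=73, 157^512=103, 157^1024=157, 157^2048=127, 157^4096=49, 157^8192=190, 157^16384=121, 157^32768=169, 157^65536=19, 157^131072=160, 157^262144=73; 157^267757 = 157^1 * 157^4 * 157^8 * 157^32 * 157^64 * 157^128 * 157^256 * 157^1024 * 157^4096 * 157^262144 = 106 (mod 201); answer 106
Step 3: R2 = 106; w = 19; cross terms: (26*29 - 39*19)=13, (39*7 - -31*29)=1172, (-31*19 - 26*7)=-771; twice the area = |414| = 414; area = 207; answer 207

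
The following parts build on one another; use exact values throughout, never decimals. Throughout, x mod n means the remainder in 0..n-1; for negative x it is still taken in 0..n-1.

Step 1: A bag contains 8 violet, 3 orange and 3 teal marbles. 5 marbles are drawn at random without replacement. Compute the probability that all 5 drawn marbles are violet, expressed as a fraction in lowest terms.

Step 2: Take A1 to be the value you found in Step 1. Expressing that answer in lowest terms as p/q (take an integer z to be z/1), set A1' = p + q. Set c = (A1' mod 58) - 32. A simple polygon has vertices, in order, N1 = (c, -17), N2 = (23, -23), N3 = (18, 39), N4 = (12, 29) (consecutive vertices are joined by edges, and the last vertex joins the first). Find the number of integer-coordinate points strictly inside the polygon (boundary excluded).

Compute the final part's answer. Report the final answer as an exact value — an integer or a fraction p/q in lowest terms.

Step 1: total draws C(14,5) = 2002; favorable C(8,5) = 56; P = 4/143; answer 4/143
Step 2: A1 = 4/143; threaded value p + q = 147; c = -1; cross terms: (-1*-23 - 23*-17)=414, (23*39 - 18*-23)=1311, (18*29 - 12*39)=54, (12*-17 - -1*29)=-175; twice the area = |1604| = 1604; area = 802; boundary points = 6 + 1 + 2 + 1 = 10; strictly interior points = area - boundary/2 + 1 = 798; answer 798

798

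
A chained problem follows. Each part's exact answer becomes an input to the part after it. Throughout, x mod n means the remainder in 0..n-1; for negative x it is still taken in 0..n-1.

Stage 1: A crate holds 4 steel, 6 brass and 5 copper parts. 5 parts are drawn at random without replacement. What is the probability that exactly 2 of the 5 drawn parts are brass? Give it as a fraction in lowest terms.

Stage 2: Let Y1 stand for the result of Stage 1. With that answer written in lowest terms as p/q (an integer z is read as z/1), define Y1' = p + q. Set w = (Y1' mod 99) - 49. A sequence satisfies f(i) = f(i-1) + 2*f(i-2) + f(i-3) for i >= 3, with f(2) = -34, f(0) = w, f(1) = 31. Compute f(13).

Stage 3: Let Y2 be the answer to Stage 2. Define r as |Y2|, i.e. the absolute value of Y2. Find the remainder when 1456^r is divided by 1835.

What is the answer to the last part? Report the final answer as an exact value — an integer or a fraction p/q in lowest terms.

1501

Stage 1: total draws C(15,5) = 3003; favorable C(6,2)*C(9,3) = 1260; P = 60/143; answer 60/143
Stage 2: Y1 = 60/143; threaded value p + q = 203; w = -44; f(3) = 1*(-34) + 2*(31) + 1*(-44) = -16; iterating: f(3)=-16, f(4)=-53, f(5)=-119, f(6)=-241, f(7)=-532, f(8)=-1133, f(9)=-2438, f(10)=-5236, f(11)=-11245, f(12)=-24155, f(13)=-51881; answer -51881
Stage 3: Y2 = -51881; r = 51881; squarings mod 1835: 1456^1=1456, 1456^2=511, 1456^4=551, 1456^8=826, 1456^16=1491, 1456^32=896, 1456^64=921, 1456^128=471, 1456^256=1641, 1456^512=936, 1456^1024=801, 1456^2048=1186, 1456^4096=986, 1456^8192=1481, 1456^16384=536, 1456^32768=1036; 1456^51881 = 1456^1 * 1456^8 * 1456^32 * 1456^128 * 1456^512 * 1456^2048 * 1456^16384 * 1456^32768 = 1501 (mod 1835); answer 1501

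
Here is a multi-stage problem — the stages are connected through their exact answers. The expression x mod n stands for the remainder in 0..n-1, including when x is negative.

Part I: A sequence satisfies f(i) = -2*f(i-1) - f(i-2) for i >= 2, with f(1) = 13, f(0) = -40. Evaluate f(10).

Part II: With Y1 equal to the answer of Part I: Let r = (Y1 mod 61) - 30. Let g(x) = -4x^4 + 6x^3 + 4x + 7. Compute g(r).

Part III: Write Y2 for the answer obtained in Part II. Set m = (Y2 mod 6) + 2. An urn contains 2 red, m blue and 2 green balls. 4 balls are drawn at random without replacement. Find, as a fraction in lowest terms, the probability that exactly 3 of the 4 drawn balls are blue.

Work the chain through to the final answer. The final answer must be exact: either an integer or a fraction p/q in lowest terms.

14/33

Part I: f(2) = -2*(13) - 1*(-40) = 14; iterating: f(2)=14, f(3)=-41, f(4)=68, f(5)=-95, f(6)=122, f(7)=-149, f(8)=176, f(9)=-203, f(10)=230; answer 230
Part II: Y1 = 230; r = 17; -4*(17)^4 + 6*(17)^3 + 4*(17)^1 + 7 = (-334084) + (29478) + (68) + (7) = -304531; answer -304531
Part III: Y2 = -304531; m = 7; total draws C(11,4) = 330; favorable C(7,3)*C(4,1) = 140; P = 14/33; answer 14/33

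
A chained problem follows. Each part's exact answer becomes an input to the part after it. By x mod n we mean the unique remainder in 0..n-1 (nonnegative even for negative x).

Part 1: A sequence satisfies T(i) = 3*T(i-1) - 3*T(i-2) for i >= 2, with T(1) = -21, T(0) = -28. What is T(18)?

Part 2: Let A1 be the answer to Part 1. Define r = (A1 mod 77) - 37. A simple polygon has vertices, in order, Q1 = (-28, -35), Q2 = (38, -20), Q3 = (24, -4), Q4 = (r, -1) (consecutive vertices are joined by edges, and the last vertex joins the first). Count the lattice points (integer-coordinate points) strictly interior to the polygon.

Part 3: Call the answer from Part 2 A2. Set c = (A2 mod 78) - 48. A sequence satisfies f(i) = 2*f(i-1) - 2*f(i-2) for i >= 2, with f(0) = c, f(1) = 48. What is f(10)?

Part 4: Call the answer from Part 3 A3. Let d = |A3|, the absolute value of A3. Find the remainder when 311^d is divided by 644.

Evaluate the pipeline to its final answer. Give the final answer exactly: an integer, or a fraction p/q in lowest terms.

Part 1: T(2) = 3*(-21) - 3*(-28) = 21; iterating: T(2)=21, T(3)=126, T(4)=315, T(5)=567, T(6)=756, T(7)=567, T(8)=-567, T(9)=-3402, T(10)=-8505, T(11)=-15309, T(12)=-20412, T(13)=-15309, T(14)=15309, T(15)=91854, T(16)=229635, T(17)=413343, T(18)=551124; answer 551124
Part 2: A1 = 551124; r = -2; cross terms: (-28*-20 - 38*-35)=1890, (38*-4 - 24*-20)=328, (24*-1 - -2*-4)=-32, (-2*-35 - -28*-1)=42; twice the area = |2228| = 2228; area = 1114; boundary points = 3 + 2 + 1 + 2 = 8; strictly interior points = area - boundary/2 + 1 = 1111; answer 1111
Part 3: A2 = 1111; c = -29; f(2) = 2*(48) - 2*(-29) = 154; iterating: f(2)=154, f(3)=212, f(4)=116, f(5)=-192, f(6)=-616, f(7)=-848, f(8)=-464, f(9)=768, f(10)=2464; answer 2464
Part 4: A3 = 2464; d = 2464; squarings mod 644: 311^1=311, 311^2=121, 311^4=473, 311^8=261, 311^16=501, 311^32=485, 311^64=165, 311^128=177, 311^256=417, 311^512=9, 311^1024=81, 311^2048=121; 311^2464 = 311^32 * 311^128 * 311^256 * 311^2048 = 277 (mod 644); answer 277

277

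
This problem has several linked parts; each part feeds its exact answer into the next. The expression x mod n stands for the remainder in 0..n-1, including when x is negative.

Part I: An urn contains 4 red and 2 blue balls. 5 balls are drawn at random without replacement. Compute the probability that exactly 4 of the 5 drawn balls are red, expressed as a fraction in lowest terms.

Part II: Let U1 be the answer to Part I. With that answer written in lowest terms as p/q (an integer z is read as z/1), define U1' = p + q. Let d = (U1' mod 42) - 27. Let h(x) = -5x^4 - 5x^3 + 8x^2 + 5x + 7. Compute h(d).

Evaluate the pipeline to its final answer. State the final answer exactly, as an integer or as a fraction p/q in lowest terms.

-1334246

Part I: total draws C(6,5) = 6; favorable C(4,4)*C(2,1) = 2; P = 1/3; answer 1/3
Part II: U1 = 1/3; threaded value p + q = 4; d = -23; -5*(-23)^4 - 5*(-23)^3 + 8*(-23)^2 + 5*(-23)^1 + 7 = (-1399205) + (60835) + (4232) + (-115) + (7) = -1334246; answer -1334246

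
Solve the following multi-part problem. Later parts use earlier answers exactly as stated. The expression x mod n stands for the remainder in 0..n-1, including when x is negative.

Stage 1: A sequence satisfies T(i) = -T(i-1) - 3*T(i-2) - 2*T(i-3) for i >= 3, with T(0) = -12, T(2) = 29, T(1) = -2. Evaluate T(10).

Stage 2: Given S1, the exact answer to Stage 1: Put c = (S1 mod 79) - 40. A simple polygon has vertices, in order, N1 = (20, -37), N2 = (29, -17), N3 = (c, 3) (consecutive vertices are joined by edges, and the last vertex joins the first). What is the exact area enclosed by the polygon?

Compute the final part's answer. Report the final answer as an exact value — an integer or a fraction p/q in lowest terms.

Stage 1: T(3) = -1*(29) - 3*(-2) - 2*(-12) = 1; iterating: T(3)=1, T(4)=-84, T(5)=23, T(6)=227, T(7)=-128, T(8)=-599, T(9)=529, T(10)=1524; answer 1524
Stage 2: S1 = 1524; c = -17; cross terms: (20*-17 - 29*-37)=733, (29*3 - -17*-17)=-202, (-17*-37 - 20*3)=569; twice the area = |1100| = 1100; area = 550; answer 550

550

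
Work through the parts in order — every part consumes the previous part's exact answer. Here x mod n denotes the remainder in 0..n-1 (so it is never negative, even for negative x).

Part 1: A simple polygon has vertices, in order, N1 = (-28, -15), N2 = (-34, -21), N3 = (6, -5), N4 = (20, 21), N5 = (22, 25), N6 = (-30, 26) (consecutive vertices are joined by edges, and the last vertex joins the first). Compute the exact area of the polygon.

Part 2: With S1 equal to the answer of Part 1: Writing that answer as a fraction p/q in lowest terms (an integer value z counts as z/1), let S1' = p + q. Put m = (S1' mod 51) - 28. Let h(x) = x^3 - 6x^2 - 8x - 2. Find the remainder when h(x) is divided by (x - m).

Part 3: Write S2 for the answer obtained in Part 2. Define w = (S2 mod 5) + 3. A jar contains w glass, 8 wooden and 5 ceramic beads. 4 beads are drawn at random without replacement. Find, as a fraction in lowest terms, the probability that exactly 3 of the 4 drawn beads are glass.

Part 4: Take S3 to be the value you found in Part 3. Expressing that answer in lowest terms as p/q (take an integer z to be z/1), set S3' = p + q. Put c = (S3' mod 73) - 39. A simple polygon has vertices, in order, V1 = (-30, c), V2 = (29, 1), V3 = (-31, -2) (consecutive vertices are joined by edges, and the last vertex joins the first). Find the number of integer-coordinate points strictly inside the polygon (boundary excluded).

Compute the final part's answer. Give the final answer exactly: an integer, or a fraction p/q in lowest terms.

390

Part 1: cross terms: (-28*-21 - -34*-15)=78, (-34*-5 - 6*-21)=296, (6*21 - 20*-5)=226, (20*25 - 22*21)=38, (22*26 - -30*25)=1322, (-30*-15 - -28*26)=1178; twice the area = |3138| = 3138; area = 1569; answer 1569
Part 2: S1 = 1569; threaded value p + q = 1570; m = 12; remainder = value at the root: 1*(12)^3 - 6*(12)^2 - 8*(12)^1 - 2 = (1728) + (-864) + (-96) + (-2) = 766; answer 766
Part 3: S2 = 766; w = 4; total draws C(17,4) = 2380; favorable C(4,3)*C(13,1) = 52; P = 13/595; answer 13/595
Part 4: S3 = 13/595; threaded value p + q = 608; c = -15; cross terms: (-30*1 - 29*-15)=405, (29*-2 - -31*1)=-27, (-31*-15 - -30*-2)=405; twice the area = |783| = 783; area = 783/2; boundary points = 1 + 3 + 1 = 5; strictly interior points = area - boundary/2 + 1 = 390; answer 390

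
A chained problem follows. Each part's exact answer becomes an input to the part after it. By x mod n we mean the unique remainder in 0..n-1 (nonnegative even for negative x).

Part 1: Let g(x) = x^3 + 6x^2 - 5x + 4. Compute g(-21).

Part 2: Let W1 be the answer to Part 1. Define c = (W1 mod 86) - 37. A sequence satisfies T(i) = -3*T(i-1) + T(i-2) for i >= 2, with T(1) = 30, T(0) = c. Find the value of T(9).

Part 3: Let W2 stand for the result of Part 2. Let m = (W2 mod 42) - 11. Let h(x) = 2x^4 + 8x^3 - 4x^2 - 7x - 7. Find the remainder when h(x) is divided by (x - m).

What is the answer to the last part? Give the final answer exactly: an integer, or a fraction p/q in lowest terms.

Part 1: 1*(-21)^3 + 6*(-21)^2 - 5*(-21)^1 + 4 = (-9261) + (2646) + (105) + (4) = -6506; answer -6506
Part 2: W1 = -6506; c = -7; T(2) = -3*(30) + 1*(-7) = -97; iterating: T(2)=-97, T(3)=321, T(4)=-1060, T(5)=3501, T(6)=-11563, T(7)=38190, T(8)=-126133, T(9)=416589; answer 416589
Part 3: W2 = 416589; m = 22; remainder = value at the root: 2*(22)^4 + 8*(22)^3 - 4*(22)^2 - 7*(22)^1 - 7 = (468512) + (85184) + (-1936) + (-154) + (-7) = 551599; answer 551599

551599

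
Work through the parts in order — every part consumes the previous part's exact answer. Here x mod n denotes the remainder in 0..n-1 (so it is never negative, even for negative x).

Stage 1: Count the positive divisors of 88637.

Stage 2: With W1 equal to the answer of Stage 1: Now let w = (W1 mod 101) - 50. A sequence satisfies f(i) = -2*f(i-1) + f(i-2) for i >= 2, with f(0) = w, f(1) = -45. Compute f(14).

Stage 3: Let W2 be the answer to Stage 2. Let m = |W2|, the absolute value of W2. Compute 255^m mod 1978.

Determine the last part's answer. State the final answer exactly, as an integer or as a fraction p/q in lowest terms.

Stage 1: 88637 = 151 * 587; number of divisors = (1+1) * (1+1) = 4; answer 4
Stage 2: W1 = 4; w = -46; f(2) = -2*(-45) + 1*(-46) = 44; iterating: f(2)=44, f(3)=-133, f(4)=310, f(5)=-753, f(6)=1816, f(7)=-4385, f(8)=10586, f(9)=-25557, f(10)=61700, f(11)=-148957, f(12)=359614, f(13)=-868185, f(14)=2095984; answer 2095984
Stage 3: W2 = 2095984; m = 2095984; squarings mod 1978: 255^1=255, 255^2=1729, 255^4=683, 255^8=1659, 255^16=883, 255^32=357, 255^64=857, 255^128=611, 255^256=1457, 255^512=455, 255^1024=1313, 255^2048=1131, 255^4096=1373, 255^8192=95, 255^16384=1113, 255^32768=541, 255^65536=1915, 255^131072=13, 255^262144=169, 255^524288=869, 255^1048576=1543; 255^2095984 = 255^16 * 255^32 * 255^64 * 255^256 * 255^512 * 255^2048 * 255^4096 * 255^8192 * 255^16384 * 255^32768 * 255^65536 * 255^131072 * 255^262144 * 255^524288 * 255^1048576 = 1657 (mod 1978); answer 1657

1657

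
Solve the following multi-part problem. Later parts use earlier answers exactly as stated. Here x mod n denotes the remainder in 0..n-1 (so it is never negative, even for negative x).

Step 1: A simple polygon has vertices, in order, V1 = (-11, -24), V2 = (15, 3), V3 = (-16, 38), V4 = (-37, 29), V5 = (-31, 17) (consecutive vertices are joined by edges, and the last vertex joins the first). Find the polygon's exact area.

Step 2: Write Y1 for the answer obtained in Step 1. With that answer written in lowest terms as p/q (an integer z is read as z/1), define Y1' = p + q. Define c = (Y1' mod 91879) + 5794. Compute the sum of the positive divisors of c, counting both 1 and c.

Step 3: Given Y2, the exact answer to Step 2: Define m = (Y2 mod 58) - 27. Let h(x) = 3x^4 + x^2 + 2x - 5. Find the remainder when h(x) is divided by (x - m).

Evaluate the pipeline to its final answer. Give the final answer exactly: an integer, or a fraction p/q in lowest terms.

Step 1: cross terms: (-11*3 - 15*-24)=327, (15*38 - -16*3)=618, (-16*29 - -37*38)=942, (-37*17 - -31*29)=270, (-31*-24 - -11*17)=931; twice the area = |3088| = 3088; area = 1544; answer 1544
Step 2: Y1 = 1544; threaded value p + q = 1545; c = 7339; 7339 = 41 * 179; sigma = (1 + 41) * (1 + 179) = 42 * 180 = 7560; answer 7560
Step 3: Y2 = 7560; m = -7; remainder = value at the root: 3*(-7)^4 + 1*(-7)^2 + 2*(-7)^1 - 5 = (7203) + (49) + (-14) + (-5) = 7233; answer 7233

7233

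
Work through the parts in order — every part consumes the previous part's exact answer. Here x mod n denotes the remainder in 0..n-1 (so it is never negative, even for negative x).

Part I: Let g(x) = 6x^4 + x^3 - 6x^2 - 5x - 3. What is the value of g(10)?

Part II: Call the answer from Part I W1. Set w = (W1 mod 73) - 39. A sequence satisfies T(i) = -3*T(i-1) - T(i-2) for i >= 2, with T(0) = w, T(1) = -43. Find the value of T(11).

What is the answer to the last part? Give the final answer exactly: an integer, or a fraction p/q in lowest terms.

-693923

Part I: 6*(10)^4 + 1*(10)^3 - 6*(10)^2 - 5*(10)^1 - 3 = (60000) + (1000) + (-600) + (-50) + (-3) = 60347; answer 60347
Part II: W1 = 60347; w = 10; T(2) = -3*(-43) - 1*(10) = 119; iterating: T(2)=119, T(3)=-314, T(4)=823, T(5)=-2155, T(6)=5642, T(7)=-14771, T(8)=38671, T(9)=-101242, T(10)=265055, T(11)=-693923; answer -693923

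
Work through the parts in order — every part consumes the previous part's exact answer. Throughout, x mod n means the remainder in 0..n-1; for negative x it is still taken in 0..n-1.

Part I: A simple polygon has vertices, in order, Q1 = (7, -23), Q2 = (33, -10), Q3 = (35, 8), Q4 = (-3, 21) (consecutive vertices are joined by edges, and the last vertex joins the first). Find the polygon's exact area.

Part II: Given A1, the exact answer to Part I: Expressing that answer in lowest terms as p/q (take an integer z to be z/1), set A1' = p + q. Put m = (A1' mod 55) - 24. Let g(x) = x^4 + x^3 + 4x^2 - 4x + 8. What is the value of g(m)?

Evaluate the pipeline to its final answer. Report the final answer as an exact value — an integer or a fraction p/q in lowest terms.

Part I: cross terms: (7*-10 - 33*-23)=689, (33*8 - 35*-10)=614, (35*21 - -3*8)=759, (-3*-23 - 7*21)=-78; twice the area = |1984| = 1984; area = 992; answer 992
Part II: A1 = 992; threaded value p + q = 993; m = -21; 1*(-21)^4 + 1*(-21)^3 + 4*(-21)^2 - 4*(-21)^1 + 8 = (194481) + (-9261) + (1764) + (84) + (8) = 187076; answer 187076

187076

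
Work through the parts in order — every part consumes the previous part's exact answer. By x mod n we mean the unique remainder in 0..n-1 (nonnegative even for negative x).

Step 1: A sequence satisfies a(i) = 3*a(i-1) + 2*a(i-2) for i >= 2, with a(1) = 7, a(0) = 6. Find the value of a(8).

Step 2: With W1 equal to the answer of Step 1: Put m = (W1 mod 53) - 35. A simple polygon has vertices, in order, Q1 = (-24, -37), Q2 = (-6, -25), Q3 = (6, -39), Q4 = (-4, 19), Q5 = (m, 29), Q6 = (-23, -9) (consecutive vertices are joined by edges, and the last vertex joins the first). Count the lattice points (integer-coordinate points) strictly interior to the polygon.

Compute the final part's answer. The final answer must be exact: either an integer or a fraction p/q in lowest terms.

Step 1: a(2) = 3*(7) + 2*(6) = 33; iterating: a(2)=33, a(3)=113, a(4)=405, a(5)=1441, a(6)=5133, a(7)=18281, a(8)=65109; answer 65109
Step 2: W1 = 65109; m = -10; cross terms: (-24*-25 - -6*-37)=378, (-6*-39 - 6*-25)=384, (6*19 - -4*-39)=-42, (-4*29 - -10*19)=74, (-10*-9 - -23*29)=757, (-23*-37 - -24*-9)=635; twice the area = |2186| = 2186; area = 1093; boundary points = 6 + 2 + 2 + 2 + 1 + 1 = 14; strictly interior points = area - boundary/2 + 1 = 1087; answer 1087

1087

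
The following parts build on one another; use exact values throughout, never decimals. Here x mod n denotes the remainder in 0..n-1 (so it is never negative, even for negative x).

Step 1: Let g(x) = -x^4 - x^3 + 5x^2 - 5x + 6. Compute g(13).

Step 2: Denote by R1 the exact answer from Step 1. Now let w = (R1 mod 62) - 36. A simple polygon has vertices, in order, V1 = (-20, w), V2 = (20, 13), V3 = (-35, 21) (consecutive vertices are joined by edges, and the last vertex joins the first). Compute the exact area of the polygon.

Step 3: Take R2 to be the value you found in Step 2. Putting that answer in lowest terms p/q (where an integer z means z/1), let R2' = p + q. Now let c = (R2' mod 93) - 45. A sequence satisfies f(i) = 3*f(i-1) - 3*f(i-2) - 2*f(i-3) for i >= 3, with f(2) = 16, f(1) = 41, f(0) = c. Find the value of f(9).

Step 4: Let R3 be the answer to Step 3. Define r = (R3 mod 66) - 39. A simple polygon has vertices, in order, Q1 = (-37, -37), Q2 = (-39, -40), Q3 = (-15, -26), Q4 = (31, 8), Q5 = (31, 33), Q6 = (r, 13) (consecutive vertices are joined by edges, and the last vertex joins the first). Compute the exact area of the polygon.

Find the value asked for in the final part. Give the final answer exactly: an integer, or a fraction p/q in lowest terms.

Step 1: -1*(13)^4 - 1*(13)^3 + 5*(13)^2 - 5*(13)^1 + 6 = (-28561) + (-2197) + (845) + (-65) + (6) = -29972; answer -29972
Step 2: R1 = -29972; w = 0; cross terms: (-20*13 - 20*0)=-260, (20*21 - -35*13)=875, (-35*0 - -20*21)=420; twice the area = |1035| = 1035; area = 1035/2; answer 1035/2
Step 3: R2 = 1035/2; threaded value p + q = 1037; c = -31; f(3) = 3*(16) - 3*(41) - 2*(-31) = -13; iterating: f(3)=-13, f(4)=-169, f(5)=-500, f(6)=-967, f(7)=-1063, f(8)=712, f(9)=7259; answer 7259
Step 4: R3 = 7259; r = 26; cross terms: (-37*-40 - -39*-37)=37, (-39*-26 - -15*-40)=414, (-15*8 - 31*-26)=686, (31*33 - 31*8)=775, (31*13 - 26*33)=-455, (26*-37 - -37*13)=-481; twice the area = |976| = 976; area = 488; answer 488

488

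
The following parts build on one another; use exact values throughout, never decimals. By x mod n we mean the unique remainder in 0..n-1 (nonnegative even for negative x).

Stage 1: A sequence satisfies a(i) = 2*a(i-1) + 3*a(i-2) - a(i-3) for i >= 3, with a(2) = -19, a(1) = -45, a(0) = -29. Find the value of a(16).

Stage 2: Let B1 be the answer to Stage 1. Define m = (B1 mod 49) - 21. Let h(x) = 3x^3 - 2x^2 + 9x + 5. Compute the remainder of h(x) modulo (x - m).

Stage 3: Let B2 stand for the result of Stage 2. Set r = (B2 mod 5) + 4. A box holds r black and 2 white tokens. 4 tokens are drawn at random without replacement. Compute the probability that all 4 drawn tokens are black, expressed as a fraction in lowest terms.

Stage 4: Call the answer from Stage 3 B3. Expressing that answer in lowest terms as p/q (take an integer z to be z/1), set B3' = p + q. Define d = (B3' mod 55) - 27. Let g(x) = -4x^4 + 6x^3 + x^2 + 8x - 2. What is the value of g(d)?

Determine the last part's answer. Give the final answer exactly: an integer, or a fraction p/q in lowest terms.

Stage 1: a(3) = 2*(-19) + 3*(-45) - 1*(-29) = -144; iterating: a(3)=-144, a(4)=-300, a(5)=-1013, a(6)=-2782, a(7)=-8303, a(8)=-23939, a(9)=-70005, a(10)=-203524, a(11)=-593124, a(12)=-1726815, a(13)=-5029478, a(14)=-14646277, a(15)=-42654173, a(16)=-124217699; answer -124217699
Stage 2: B1 = -124217699; m = 24; remainder = value at the root: 3*(24)^3 - 2*(24)^2 + 9*(24)^1 + 5 = (41472) + (-1152) + (216) + (5) = 40541; answer 40541
Stage 3: B2 = 40541; r = 5; total draws C(7,4) = 35; favorable C(5,4) = 5; P = 1/7; answer 1/7
Stage 4: B3 = 1/7; threaded value p + q = 8; d = -19; -4*(-19)^4 + 6*(-19)^3 + 1*(-19)^2 + 8*(-19)^1 - 2 = (-521284) + (-41154) + (361) + (-152) + (-2) = -562231; answer -562231

-562231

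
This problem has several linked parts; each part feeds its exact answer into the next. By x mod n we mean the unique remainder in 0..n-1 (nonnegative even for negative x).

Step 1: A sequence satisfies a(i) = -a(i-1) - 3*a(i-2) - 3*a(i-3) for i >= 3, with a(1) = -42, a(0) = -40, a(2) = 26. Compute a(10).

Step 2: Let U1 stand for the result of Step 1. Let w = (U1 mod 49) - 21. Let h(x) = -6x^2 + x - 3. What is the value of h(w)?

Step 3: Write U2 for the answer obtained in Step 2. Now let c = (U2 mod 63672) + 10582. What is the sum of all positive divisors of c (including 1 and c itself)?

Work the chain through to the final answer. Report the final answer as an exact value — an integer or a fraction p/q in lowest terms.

134784

Step 1: a(3) = -1*(26) - 3*(-42) - 3*(-40) = 220; iterating: a(3)=220, a(4)=-172, a(5)=-566, a(6)=422, a(7)=1792, a(8)=-1360, a(9)=-5282, a(10)=3986; answer 3986
Step 2: U1 = 3986; w = -4; -6*(-4)^2 + 1*(-4)^1 - 3 = (-96) + (-4) + (-3) = -103; answer -103
Step 3: U2 = -103; c = 74151; 74151 = 3^2 * 7 * 11 * 107; sigma = (1 + 3 + 9) * (1 + 7) * (1 + 11) * (1 + 107) = 13 * 8 * 12 * 108 = 134784; answer 134784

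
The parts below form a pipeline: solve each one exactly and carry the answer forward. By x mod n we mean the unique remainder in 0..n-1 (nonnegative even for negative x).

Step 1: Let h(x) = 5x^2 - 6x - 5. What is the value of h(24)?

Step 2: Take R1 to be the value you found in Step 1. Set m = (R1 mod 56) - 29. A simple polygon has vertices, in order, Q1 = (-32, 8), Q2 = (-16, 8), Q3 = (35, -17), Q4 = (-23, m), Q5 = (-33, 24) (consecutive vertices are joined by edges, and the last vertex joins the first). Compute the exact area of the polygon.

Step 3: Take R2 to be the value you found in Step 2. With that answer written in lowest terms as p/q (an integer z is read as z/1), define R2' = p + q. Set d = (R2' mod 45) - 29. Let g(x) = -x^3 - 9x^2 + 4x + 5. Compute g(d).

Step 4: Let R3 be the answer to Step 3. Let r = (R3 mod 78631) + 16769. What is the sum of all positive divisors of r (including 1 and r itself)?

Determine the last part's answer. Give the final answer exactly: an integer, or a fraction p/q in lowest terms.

Step 1: 5*(24)^2 - 6*(24)^1 - 5 = (2880) + (-144) + (-5) = 2731; answer 2731
Step 2: R1 = 2731; m = 14; cross terms: (-32*8 - -16*8)=-128, (-16*-17 - 35*8)=-8, (35*14 - -23*-17)=99, (-23*24 - -33*14)=-90, (-33*8 - -32*24)=504; twice the area = |377| = 377; area = 377/2; answer 377/2
Step 3: R2 = 377/2; threaded value p + q = 379; d = -10; -1*(-10)^3 - 9*(-10)^2 + 4*(-10)^1 + 5 = (1000) + (-900) + (-40) + (5) = 65; answer 65
Step 4: R3 = 65; r = 16834; 16834 = 2 * 19 * 443; sigma = (1 + 2) * (1 + 19) * (1 + 443) = 3 * 20 * 444 = 26640; answer 26640

26640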